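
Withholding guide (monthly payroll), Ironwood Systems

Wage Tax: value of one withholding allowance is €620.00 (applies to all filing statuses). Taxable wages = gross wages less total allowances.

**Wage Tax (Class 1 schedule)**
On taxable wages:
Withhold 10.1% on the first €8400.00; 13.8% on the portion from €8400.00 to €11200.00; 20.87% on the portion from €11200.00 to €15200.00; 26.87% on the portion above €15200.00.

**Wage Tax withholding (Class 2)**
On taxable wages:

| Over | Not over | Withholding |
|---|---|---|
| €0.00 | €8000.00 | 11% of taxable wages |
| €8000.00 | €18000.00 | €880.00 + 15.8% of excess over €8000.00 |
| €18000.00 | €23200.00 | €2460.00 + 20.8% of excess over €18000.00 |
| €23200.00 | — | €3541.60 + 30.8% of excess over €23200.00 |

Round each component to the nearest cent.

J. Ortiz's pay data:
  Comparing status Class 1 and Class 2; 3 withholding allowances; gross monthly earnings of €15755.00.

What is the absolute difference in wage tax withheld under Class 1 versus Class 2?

Wage Tax (Class 1): taxable = €15755.00 − 3×€620.00 = €13895.00
  €1234.80 + 20.87% × (€13895.00 − €11200.00) = €1234.80 + 20.87% × €2695.00 = €1797.25
Wage Tax (Class 2): taxable = €15755.00 − 3×€620.00 = €13895.00
  €880.00 + 15.8% × (€13895.00 − €8000.00) = €880.00 + 15.8% × €5895.00 = €1811.41
Difference: |€1797.25 − €1811.41| = €14.16 (higher under Class 2)

€14.16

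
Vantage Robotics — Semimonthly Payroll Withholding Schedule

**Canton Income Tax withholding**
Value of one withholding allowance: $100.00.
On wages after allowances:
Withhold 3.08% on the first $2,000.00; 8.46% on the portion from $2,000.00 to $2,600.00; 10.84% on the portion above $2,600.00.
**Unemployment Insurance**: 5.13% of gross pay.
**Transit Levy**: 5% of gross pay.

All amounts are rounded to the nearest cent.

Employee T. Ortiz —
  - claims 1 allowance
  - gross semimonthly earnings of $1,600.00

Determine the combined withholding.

Canton Income Tax: taxable = $1,600.00 − 1×$100.00 = $1,500.00
  3.08% × $1,500.00 = $46.20
Unemployment Insurance: 5.13% × $1,600.00 = $82.08
Transit Levy: 5% × $1,600.00 = $80.00
Total: $46.20 + $82.08 + $80.00 = $208.28

$208.28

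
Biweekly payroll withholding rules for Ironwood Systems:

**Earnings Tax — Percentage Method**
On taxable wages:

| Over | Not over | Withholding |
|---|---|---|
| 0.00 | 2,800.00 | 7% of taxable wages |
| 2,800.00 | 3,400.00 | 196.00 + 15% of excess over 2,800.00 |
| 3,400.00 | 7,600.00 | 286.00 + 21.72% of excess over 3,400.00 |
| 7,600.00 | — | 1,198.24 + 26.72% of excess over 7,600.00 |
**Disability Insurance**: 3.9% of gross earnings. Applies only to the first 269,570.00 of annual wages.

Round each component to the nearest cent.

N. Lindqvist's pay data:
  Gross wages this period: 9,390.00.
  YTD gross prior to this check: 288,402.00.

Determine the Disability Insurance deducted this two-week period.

0.00

Disability Insurance: YTD 288,402.00 ≥ cap 269,570.00 → 0.00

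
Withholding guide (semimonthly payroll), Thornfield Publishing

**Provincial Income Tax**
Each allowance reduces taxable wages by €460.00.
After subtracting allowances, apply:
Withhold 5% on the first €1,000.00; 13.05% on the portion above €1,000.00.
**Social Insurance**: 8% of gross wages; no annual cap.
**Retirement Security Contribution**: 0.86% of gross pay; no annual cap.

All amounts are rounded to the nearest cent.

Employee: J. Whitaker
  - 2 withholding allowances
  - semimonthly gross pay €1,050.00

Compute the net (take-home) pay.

€950.47

Provincial Income Tax: taxable = €1,050.00 − 2×€460.00 = €130.00
  5% × €130.00 = €6.50
Social Insurance: 8% × €1,050.00 = €84.00
Retirement Security Contribution: 0.86% × €1,050.00 = €9.03
Total withheld: €6.50 + €84.00 + €9.03 = €99.53
Net pay: €1,050.00 − €99.53 = €950.47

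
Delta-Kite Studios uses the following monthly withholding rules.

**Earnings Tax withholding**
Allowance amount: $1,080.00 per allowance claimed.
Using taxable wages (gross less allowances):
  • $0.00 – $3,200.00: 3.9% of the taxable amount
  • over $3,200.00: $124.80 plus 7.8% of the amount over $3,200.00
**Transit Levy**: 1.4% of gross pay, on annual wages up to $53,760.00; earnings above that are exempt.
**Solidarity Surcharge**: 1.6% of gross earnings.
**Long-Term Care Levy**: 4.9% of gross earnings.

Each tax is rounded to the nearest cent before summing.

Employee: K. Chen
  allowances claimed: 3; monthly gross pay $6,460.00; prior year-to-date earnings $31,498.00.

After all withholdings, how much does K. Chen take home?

Earnings Tax: taxable = $6,460.00 − 3×$1,080.00 = $3,220.00
  $124.80 + 7.8% × ($3,220.00 − $3,200.00) = $124.80 + 7.8% × $20.00 = $126.36
Transit Levy: 1.4% × $6,460.00 = $90.44
Solidarity Surcharge: 1.6% × $6,460.00 = $103.36
Long-Term Care Levy: 4.9% × $6,460.00 = $316.54
Total withheld: $126.36 + $90.44 + $103.36 + $316.54 = $636.70
Net pay: $6,460.00 − $636.70 = $5,823.30

$5,823.30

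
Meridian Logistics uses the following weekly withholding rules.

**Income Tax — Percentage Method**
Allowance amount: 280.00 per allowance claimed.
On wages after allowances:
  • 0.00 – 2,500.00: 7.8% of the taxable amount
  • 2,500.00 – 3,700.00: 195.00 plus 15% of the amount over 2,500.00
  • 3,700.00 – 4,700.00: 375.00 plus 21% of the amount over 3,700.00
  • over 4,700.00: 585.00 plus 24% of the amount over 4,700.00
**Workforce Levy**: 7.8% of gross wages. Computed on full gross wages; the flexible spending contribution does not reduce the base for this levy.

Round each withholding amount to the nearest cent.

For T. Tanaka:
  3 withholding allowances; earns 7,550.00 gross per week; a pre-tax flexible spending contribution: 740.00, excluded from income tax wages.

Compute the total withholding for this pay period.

Income Tax: taxable = 7,550.00 − 740.00 − 3×280.00 = 5,970.00
  585.00 + 24% × (5,970.00 − 4,700.00) = 585.00 + 24% × 1,270.00 = 889.80
Workforce Levy: 7.8% × 7,550.00 = 588.90
Total: 889.80 + 588.90 = 1,478.70

1,478.70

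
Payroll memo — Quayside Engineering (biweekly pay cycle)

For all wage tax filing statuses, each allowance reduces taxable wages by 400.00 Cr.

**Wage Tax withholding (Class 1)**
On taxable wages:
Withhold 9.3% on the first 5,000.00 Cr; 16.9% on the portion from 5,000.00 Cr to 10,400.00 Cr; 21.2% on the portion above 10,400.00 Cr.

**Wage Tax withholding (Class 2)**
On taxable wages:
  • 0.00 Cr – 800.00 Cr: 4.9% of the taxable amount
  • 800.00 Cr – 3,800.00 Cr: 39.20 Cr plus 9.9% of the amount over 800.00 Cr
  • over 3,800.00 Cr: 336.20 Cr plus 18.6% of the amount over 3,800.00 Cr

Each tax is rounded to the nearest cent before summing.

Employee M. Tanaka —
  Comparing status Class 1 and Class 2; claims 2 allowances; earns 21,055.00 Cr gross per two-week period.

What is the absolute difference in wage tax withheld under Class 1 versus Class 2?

Wage Tax (Class 1): taxable = 21,055.00 Cr − 2×400.00 Cr = 20,255.00 Cr
  1,377.60 Cr + 21.2% × (20,255.00 Cr − 10,400.00 Cr) = 1,377.60 Cr + 21.2% × 9,855.00 Cr = 3,466.86 Cr
Wage Tax (Class 2): taxable = 21,055.00 Cr − 2×400.00 Cr = 20,255.00 Cr
  336.20 Cr + 18.6% × (20,255.00 Cr − 3,800.00 Cr) = 336.20 Cr + 18.6% × 16,455.00 Cr = 3,396.83 Cr
Difference: |3,466.86 Cr − 3,396.83 Cr| = 70.03 Cr (higher under Class 1)

70.03 Cr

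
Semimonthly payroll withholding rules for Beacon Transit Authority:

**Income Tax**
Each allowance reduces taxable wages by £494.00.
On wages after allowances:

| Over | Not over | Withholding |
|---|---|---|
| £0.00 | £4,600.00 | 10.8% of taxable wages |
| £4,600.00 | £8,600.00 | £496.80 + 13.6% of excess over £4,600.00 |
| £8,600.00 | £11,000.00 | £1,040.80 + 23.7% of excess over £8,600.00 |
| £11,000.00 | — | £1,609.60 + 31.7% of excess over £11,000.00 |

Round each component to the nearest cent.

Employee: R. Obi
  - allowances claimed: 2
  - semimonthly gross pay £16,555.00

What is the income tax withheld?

Income Tax: taxable = £16,555.00 − 2×£494.00 = £15,567.00
  £1,609.60 + 31.7% × (£15,567.00 − £11,000.00) = £1,609.60 + 31.7% × £4,567.00 = £3,057.34

£3,057.34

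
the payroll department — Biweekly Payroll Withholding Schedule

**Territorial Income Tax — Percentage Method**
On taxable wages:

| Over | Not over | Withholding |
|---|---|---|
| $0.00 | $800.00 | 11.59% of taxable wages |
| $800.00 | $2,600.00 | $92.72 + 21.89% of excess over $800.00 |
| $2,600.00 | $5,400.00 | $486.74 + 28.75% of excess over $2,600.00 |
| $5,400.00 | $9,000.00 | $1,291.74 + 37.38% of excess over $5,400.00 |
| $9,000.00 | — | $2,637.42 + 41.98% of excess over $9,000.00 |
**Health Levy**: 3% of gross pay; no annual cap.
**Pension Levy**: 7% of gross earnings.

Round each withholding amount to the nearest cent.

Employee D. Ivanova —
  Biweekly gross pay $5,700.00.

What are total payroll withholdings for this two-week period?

$1,973.88

Territorial Income Tax: taxable = $5,700.00
  $1,291.74 + 37.38% × ($5,700.00 − $5,400.00) = $1,291.74 + 37.38% × $300.00 = $1,403.88
Health Levy: 3% × $5,700.00 = $171.00
Pension Levy: 7% × $5,700.00 = $399.00
Total: $1,403.88 + $171.00 + $399.00 = $1,973.88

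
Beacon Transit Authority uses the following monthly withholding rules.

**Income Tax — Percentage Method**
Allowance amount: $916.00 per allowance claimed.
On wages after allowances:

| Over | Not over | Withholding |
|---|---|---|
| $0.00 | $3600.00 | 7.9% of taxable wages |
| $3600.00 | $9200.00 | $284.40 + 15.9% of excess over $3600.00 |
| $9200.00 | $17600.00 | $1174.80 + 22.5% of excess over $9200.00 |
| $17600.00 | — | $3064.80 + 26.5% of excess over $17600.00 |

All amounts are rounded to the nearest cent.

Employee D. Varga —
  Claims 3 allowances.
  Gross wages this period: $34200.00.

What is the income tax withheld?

$6735.58

Income Tax: taxable = $34200.00 − 3×$916.00 = $31452.00
  $3064.80 + 26.5% × ($31452.00 − $17600.00) = $3064.80 + 26.5% × $13852.00 = $6735.58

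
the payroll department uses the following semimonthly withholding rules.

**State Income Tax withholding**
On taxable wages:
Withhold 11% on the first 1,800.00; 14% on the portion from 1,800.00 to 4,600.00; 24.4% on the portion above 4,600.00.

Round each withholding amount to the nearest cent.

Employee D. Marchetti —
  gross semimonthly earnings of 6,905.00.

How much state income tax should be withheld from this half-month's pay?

State Income Tax: taxable = 6,905.00
  590.00 + 24.4% × (6,905.00 − 4,600.00) = 590.00 + 24.4% × 2,305.00 = 1,152.42

1,152.42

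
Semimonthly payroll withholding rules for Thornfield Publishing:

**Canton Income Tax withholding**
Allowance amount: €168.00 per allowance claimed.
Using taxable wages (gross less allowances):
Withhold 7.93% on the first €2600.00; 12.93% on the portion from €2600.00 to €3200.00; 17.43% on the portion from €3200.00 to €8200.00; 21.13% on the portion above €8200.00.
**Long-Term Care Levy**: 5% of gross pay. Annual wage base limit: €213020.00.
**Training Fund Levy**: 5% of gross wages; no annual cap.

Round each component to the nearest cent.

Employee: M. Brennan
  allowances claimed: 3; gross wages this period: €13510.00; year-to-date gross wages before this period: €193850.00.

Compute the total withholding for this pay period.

€3521.77

Canton Income Tax: taxable = €13510.00 − 3×€168.00 = €13006.00
  €1155.26 + 21.13% × (€13006.00 − €8200.00) = €1155.26 + 21.13% × €4806.00 = €2170.77
Long-Term Care Levy: 5% × €13510.00 = €675.50
Training Fund Levy: 5% × €13510.00 = €675.50
Total: €2170.77 + €675.50 + €675.50 = €3521.77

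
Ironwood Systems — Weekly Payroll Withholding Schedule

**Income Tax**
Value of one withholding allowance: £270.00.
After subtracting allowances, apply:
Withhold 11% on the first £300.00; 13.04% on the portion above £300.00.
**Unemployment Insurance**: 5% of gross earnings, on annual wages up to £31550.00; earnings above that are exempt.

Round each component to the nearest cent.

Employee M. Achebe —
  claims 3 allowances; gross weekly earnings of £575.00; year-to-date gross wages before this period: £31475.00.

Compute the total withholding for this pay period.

Income Tax: taxable = £575.00 − 3×£270.00 = £-235.00
  Taxable ≤ 0 → £0.00
Unemployment Insurance: cap £31550.00 − YTD £31475.00 = £75.00 subject; 5% × £75.00 = £3.75
Total: £0.00 + £3.75 = £3.75

£3.75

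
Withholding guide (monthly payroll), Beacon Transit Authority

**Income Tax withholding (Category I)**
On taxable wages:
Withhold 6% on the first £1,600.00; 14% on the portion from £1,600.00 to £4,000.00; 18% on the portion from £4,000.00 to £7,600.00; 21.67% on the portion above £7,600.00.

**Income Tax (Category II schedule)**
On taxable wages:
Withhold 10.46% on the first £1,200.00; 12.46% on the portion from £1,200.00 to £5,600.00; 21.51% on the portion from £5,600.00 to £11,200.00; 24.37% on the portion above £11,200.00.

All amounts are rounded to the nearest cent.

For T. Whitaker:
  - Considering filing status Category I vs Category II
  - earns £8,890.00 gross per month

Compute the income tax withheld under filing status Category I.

£1,359.54

Income Tax (Category I): taxable = £8,890.00
  £1,080.00 + 21.67% × (£8,890.00 − £7,600.00) = £1,080.00 + 21.67% × £1,290.00 = £1,359.54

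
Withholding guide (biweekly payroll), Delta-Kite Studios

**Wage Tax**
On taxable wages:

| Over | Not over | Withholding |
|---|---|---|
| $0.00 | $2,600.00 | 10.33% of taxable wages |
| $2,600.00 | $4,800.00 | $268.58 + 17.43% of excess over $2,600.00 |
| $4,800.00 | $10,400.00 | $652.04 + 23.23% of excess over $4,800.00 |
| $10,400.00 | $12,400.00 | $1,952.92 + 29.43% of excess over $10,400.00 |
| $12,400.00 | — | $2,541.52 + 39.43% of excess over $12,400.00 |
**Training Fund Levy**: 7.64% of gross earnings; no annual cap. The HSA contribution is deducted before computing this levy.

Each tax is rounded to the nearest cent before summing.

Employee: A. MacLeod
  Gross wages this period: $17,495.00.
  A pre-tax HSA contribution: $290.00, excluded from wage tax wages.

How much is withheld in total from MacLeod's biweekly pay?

Wage Tax: taxable = $17,495.00 − $290.00 = $17,205.00
  $2,541.52 + 39.43% × ($17,205.00 − $12,400.00) = $2,541.52 + 39.43% × $4,805.00 = $4,436.13
Training Fund Levy: 7.64% × $17,205.00 = $1,314.46
Total: $4,436.13 + $1,314.46 = $5,750.59

$5,750.59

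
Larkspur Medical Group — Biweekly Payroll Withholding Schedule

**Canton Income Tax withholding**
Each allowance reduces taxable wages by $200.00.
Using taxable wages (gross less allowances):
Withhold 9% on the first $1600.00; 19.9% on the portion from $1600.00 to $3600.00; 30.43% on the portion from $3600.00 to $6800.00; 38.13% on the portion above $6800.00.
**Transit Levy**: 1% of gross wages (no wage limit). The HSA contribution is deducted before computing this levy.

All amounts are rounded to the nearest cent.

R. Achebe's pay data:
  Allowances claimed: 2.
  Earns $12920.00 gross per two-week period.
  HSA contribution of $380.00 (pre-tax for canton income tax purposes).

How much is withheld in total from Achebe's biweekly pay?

$3677.30

Canton Income Tax: taxable = $12920.00 − $380.00 − 2×$200.00 = $12140.00
  $1515.76 + 38.13% × ($12140.00 − $6800.00) = $1515.76 + 38.13% × $5340.00 = $3551.90
Transit Levy: 1% × $12540.00 = $125.40
Total: $3551.90 + $125.40 = $3677.30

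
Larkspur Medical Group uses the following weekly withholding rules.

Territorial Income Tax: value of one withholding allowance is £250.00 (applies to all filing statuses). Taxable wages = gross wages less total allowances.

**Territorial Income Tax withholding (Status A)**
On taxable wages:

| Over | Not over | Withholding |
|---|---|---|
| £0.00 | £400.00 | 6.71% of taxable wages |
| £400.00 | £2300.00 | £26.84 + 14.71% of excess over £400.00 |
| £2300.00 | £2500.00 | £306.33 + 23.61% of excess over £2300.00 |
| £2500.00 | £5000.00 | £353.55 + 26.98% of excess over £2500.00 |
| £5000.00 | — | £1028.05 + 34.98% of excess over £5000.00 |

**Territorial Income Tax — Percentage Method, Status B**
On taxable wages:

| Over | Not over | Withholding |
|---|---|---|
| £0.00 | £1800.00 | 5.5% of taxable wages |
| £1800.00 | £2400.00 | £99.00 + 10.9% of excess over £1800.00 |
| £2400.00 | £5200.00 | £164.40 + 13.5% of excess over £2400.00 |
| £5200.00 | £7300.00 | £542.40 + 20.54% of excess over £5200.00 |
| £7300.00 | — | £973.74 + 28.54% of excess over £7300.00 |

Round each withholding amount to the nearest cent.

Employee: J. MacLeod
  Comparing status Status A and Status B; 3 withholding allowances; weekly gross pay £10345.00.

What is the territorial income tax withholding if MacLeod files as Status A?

Territorial Income Tax (Status A): taxable = £10345.00 − 3×£250.00 = £9595.00
  £1028.05 + 34.98% × (£9595.00 − £5000.00) = £1028.05 + 34.98% × £4595.00 = £2635.38

£2635.38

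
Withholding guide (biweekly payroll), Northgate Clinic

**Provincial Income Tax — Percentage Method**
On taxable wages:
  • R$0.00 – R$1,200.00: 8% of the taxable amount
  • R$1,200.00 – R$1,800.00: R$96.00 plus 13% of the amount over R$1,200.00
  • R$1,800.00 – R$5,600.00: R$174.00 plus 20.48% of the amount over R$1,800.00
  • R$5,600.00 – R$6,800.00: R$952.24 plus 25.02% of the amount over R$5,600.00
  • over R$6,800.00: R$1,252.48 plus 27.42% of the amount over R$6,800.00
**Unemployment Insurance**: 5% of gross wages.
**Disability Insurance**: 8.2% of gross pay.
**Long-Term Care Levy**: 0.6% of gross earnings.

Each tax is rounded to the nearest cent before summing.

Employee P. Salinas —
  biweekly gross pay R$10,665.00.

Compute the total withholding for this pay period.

R$3,784.03

Provincial Income Tax: taxable = R$10,665.00
  R$1,252.48 + 27.42% × (R$10,665.00 − R$6,800.00) = R$1,252.48 + 27.42% × R$3,865.00 = R$2,312.26
Unemployment Insurance: 5% × R$10,665.00 = R$533.25
Disability Insurance: 8.2% × R$10,665.00 = R$874.53
Long-Term Care Levy: 0.6% × R$10,665.00 = R$63.99
Total: R$2,312.26 + R$533.25 + R$874.53 + R$63.99 = R$3,784.03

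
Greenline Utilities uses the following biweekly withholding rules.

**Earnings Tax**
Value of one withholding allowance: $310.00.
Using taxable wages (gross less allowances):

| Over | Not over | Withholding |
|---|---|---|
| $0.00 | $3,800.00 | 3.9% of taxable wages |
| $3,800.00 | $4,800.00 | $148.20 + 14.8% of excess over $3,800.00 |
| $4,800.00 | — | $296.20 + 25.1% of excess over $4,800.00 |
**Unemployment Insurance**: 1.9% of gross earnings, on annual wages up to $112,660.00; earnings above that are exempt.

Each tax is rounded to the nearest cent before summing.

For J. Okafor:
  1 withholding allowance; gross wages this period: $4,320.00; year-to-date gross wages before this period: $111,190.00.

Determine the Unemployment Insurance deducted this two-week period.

$27.93

Unemployment Insurance: cap $112,660.00 − YTD $111,190.00 = $1,470.00 subject; 1.9% × $1,470.00 = $27.93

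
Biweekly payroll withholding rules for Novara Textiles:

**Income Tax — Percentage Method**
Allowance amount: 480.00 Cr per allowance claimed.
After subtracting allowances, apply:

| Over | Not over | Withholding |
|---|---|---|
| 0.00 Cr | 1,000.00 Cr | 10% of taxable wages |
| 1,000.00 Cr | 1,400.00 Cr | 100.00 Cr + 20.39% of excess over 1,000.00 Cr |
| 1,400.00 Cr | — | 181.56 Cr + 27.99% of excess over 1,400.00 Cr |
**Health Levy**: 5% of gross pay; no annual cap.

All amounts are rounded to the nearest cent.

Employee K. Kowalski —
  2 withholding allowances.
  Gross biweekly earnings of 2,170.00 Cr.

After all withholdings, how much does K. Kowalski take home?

1,918.68 Cr

Income Tax: taxable = 2,170.00 Cr − 2×480.00 Cr = 1,210.00 Cr
  100.00 Cr + 20.39% × (1,210.00 Cr − 1,000.00 Cr) = 100.00 Cr + 20.39% × 210.00 Cr = 142.82 Cr
Health Levy: 5% × 2,170.00 Cr = 108.50 Cr
Total withheld: 142.82 Cr + 108.50 Cr = 251.32 Cr
Net pay: 2,170.00 Cr − 251.32 Cr = 1,918.68 Cr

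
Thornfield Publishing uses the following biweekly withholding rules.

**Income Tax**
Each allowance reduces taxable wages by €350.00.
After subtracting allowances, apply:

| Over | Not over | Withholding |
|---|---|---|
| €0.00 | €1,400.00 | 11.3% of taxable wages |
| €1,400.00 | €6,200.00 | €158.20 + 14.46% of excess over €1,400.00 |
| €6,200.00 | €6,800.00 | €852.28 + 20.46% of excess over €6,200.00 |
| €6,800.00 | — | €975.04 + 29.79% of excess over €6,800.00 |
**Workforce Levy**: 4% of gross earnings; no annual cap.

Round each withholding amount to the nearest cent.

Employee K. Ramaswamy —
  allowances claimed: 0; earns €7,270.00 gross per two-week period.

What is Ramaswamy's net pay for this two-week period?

Income Tax: taxable = €7,270.00
  €975.04 + 29.79% × (€7,270.00 − €6,800.00) = €975.04 + 29.79% × €470.00 = €1,115.05
Workforce Levy: 4% × €7,270.00 = €290.80
Total withheld: €1,115.05 + €290.80 = €1,405.85
Net pay: €7,270.00 − €1,405.85 = €5,864.15

€5,864.15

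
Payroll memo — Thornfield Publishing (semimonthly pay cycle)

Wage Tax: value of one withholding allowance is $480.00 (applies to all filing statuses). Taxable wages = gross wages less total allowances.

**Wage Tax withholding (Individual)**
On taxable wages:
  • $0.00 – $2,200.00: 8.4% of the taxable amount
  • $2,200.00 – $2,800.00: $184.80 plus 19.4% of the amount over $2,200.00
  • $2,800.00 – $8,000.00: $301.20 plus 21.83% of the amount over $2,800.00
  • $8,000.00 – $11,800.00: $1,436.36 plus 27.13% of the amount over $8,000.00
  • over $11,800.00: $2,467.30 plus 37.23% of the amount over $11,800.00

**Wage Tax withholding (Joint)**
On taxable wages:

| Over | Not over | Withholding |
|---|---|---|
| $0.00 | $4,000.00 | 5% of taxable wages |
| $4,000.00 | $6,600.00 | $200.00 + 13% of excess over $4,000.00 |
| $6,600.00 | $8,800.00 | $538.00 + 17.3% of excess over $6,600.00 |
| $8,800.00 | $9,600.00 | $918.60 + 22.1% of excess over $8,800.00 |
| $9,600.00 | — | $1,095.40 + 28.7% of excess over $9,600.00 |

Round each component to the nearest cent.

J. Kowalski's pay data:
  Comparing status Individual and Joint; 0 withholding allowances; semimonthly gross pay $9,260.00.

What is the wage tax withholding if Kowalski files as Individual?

$1,778.20

Wage Tax (Individual): taxable = $9,260.00
  $1,436.36 + 27.13% × ($9,260.00 − $8,000.00) = $1,436.36 + 27.13% × $1,260.00 = $1,778.20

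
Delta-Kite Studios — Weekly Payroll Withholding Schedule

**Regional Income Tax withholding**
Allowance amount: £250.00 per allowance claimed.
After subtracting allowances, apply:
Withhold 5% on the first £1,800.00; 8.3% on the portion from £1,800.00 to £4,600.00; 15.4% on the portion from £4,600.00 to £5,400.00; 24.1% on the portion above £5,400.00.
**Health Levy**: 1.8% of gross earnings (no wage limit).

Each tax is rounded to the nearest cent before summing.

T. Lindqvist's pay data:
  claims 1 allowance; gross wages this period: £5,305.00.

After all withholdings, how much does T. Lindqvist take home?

Regional Income Tax: taxable = £5,305.00 − 1×£250.00 = £5,055.00
  £322.40 + 15.4% × (£5,055.00 − £4,600.00) = £322.40 + 15.4% × £455.00 = £392.47
Health Levy: 1.8% × £5,305.00 = £95.49
Total withheld: £392.47 + £95.49 = £487.96
Net pay: £5,305.00 − £487.96 = £4,817.04

£4,817.04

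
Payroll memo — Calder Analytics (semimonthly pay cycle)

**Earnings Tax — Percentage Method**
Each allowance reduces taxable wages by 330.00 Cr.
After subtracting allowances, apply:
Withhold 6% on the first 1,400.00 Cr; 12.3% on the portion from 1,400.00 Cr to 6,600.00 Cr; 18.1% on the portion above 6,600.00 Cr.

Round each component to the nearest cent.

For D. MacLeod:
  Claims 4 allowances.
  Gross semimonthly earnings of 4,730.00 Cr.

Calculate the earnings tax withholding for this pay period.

Earnings Tax: taxable = 4,730.00 Cr − 4×330.00 Cr = 3,410.00 Cr
  84.00 Cr + 12.3% × (3,410.00 Cr − 1,400.00 Cr) = 84.00 Cr + 12.3% × 2,010.00 Cr = 331.23 Cr

331.23 Cr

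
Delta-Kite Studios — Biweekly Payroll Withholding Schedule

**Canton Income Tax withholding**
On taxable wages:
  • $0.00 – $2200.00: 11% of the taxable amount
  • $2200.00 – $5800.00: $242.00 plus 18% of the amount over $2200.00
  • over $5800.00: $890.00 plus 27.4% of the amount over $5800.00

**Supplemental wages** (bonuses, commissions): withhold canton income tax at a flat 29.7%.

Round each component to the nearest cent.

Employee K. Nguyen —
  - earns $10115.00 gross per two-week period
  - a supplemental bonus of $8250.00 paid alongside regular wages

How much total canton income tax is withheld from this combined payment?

Canton Income Tax: taxable = $10115.00
  $890.00 + 27.4% × ($10115.00 − $5800.00) = $890.00 + 27.4% × $4315.00 = $2072.31
Supplemental (29.7% flat on bonus): 29.7% × $8250.00 = $2450.25
Total canton income tax: $2072.31 + $2450.25 = $4522.56

$4522.56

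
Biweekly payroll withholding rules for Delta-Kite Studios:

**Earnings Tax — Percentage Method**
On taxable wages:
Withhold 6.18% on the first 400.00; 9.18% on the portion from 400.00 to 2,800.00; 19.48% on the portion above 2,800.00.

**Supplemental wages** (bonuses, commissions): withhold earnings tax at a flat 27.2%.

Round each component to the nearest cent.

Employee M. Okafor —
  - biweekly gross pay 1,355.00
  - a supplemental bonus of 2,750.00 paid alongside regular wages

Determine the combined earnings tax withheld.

Earnings Tax: taxable = 1,355.00
  24.72 + 9.18% × (1,355.00 − 400.00) = 24.72 + 9.18% × 955.00 = 112.39
Supplemental (27.2% flat on bonus): 27.2% × 2,750.00 = 748.00
Total earnings tax: 112.39 + 748.00 = 860.39

860.39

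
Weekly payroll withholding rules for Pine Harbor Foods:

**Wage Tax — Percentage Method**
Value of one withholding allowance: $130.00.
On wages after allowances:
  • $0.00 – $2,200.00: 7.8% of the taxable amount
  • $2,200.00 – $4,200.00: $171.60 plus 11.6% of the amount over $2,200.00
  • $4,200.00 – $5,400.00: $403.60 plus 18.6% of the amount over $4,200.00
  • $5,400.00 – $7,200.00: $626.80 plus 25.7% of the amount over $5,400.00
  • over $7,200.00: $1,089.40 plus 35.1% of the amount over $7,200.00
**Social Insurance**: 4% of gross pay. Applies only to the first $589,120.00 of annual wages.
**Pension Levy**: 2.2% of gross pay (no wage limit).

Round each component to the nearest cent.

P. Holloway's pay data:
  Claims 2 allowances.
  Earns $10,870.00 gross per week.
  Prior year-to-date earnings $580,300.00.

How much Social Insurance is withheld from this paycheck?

$352.80

Social Insurance: cap $589,120.00 − YTD $580,300.00 = $8,820.00 subject; 4% × $8,820.00 = $352.80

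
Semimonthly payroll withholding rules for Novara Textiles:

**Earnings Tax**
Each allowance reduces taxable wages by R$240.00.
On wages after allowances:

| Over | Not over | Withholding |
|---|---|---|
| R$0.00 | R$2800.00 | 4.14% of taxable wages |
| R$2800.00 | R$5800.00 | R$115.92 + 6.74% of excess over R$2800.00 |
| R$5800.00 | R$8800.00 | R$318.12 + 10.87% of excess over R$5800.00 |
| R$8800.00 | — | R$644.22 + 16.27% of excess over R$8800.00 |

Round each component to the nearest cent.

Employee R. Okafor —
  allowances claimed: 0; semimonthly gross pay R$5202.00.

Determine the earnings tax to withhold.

R$277.81

Earnings Tax: taxable = R$5202.00
  R$115.92 + 6.74% × (R$5202.00 − R$2800.00) = R$115.92 + 6.74% × R$2402.00 = R$277.81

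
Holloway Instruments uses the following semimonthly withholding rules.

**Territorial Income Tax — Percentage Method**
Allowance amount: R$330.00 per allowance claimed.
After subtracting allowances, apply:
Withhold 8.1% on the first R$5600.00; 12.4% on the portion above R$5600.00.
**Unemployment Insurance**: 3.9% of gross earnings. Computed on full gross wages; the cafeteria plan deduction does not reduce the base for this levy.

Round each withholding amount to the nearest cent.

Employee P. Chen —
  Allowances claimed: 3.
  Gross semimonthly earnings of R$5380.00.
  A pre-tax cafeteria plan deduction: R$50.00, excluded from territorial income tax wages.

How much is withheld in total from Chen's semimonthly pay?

R$561.36

Territorial Income Tax: taxable = R$5380.00 − R$50.00 − 3×R$330.00 = R$4340.00
  8.1% × R$4340.00 = R$351.54
Unemployment Insurance: 3.9% × R$5380.00 = R$209.82
Total: R$351.54 + R$209.82 = R$561.36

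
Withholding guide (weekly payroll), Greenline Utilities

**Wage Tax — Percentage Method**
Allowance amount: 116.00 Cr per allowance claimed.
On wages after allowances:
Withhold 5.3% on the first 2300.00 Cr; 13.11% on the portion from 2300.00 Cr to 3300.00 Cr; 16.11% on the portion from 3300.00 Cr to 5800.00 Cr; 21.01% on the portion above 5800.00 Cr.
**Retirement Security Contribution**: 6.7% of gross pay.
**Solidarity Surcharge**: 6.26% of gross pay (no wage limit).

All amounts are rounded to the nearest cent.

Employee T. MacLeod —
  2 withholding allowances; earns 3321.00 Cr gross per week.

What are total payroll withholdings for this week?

Wage Tax: taxable = 3321.00 Cr − 2×116.00 Cr = 3089.00 Cr
  121.90 Cr + 13.11% × (3089.00 Cr − 2300.00 Cr) = 121.90 Cr + 13.11% × 789.00 Cr = 225.34 Cr
Retirement Security Contribution: 6.7% × 3321.00 Cr = 222.51 Cr
Solidarity Surcharge: 6.26% × 3321.00 Cr = 207.89 Cr
Total: 225.34 Cr + 222.51 Cr + 207.89 Cr = 655.74 Cr

655.74 Cr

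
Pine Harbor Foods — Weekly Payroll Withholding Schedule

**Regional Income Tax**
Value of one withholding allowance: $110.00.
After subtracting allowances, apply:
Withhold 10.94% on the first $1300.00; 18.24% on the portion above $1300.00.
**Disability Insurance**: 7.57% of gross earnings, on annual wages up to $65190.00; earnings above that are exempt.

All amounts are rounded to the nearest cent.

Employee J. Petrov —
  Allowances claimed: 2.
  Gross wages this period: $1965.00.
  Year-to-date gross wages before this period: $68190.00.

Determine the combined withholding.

$223.39

Regional Income Tax: taxable = $1965.00 − 2×$110.00 = $1745.00
  $142.22 + 18.24% × ($1745.00 − $1300.00) = $142.22 + 18.24% × $445.00 = $223.39
Disability Insurance: YTD $68190.00 ≥ cap $65190.00 → $0.00
Total: $223.39 + $0.00 = $223.39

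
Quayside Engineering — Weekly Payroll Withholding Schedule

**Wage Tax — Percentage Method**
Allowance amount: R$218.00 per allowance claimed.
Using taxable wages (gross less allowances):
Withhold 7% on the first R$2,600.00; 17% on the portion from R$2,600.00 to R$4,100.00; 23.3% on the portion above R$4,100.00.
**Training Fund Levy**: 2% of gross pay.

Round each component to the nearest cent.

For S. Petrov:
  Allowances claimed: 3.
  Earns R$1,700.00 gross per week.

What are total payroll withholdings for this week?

R$107.22

Wage Tax: taxable = R$1,700.00 − 3×R$218.00 = R$1,046.00
  7% × R$1,046.00 = R$73.22
Training Fund Levy: 2% × R$1,700.00 = R$34.00
Total: R$73.22 + R$34.00 = R$107.22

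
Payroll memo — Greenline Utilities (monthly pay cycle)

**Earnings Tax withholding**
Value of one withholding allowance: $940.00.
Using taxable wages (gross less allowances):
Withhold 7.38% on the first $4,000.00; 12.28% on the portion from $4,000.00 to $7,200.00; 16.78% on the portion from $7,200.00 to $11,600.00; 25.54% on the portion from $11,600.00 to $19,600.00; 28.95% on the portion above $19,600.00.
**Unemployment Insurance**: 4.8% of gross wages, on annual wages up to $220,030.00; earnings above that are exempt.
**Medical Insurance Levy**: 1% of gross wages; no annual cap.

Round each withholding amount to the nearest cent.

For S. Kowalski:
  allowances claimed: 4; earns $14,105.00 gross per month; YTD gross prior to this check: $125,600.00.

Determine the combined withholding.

Earnings Tax: taxable = $14,105.00 − 4×$940.00 = $10,345.00
  $688.16 + 16.78% × ($10,345.00 − $7,200.00) = $688.16 + 16.78% × $3,145.00 = $1,215.89
Unemployment Insurance: 4.8% × $14,105.00 = $677.04
Medical Insurance Levy: 1% × $14,105.00 = $141.05
Total: $1,215.89 + $677.04 + $141.05 = $2,033.98

$2,033.98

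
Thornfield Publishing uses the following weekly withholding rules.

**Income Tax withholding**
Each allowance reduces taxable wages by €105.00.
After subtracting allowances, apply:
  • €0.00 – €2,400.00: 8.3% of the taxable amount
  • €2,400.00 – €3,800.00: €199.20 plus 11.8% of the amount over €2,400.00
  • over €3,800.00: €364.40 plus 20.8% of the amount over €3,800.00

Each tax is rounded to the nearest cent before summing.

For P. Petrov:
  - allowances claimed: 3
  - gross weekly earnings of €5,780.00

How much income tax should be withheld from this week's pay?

Income Tax: taxable = €5,780.00 − 3×€105.00 = €5,465.00
  €364.40 + 20.8% × (€5,465.00 − €3,800.00) = €364.40 + 20.8% × €1,665.00 = €710.72

€710.72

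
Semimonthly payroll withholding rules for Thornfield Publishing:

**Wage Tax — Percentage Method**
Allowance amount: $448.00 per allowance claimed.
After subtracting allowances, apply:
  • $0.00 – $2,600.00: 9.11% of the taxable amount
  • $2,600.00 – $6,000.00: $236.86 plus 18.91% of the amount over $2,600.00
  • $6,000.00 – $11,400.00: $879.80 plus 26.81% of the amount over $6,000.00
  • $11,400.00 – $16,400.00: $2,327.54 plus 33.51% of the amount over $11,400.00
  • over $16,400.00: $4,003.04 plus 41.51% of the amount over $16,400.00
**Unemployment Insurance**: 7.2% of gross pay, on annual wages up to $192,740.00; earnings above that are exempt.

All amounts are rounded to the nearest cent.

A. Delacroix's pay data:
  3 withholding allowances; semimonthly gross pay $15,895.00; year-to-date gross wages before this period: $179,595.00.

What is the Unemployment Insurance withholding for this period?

$946.44

Unemployment Insurance: cap $192,740.00 − YTD $179,595.00 = $13,145.00 subject; 7.2% × $13,145.00 = $946.44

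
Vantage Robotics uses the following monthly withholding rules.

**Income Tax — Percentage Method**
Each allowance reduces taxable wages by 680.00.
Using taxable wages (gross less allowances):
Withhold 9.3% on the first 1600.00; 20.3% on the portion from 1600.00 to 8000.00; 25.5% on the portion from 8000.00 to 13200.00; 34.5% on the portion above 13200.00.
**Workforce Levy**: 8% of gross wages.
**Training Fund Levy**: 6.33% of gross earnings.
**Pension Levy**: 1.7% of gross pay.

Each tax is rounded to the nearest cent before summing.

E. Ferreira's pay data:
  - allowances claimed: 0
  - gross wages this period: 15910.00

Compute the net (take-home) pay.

9650.68

Income Tax: taxable = 15910.00
  2774.00 + 34.5% × (15910.00 − 13200.00) = 2774.00 + 34.5% × 2710.00 = 3708.95
Workforce Levy: 8% × 15910.00 = 1272.80
Training Fund Levy: 6.33% × 15910.00 = 1007.10
Pension Levy: 1.7% × 15910.00 = 270.47
Total withheld: 3708.95 + 1272.80 + 1007.10 + 270.47 = 6259.32
Net pay: 15910.00 − 6259.32 = 9650.68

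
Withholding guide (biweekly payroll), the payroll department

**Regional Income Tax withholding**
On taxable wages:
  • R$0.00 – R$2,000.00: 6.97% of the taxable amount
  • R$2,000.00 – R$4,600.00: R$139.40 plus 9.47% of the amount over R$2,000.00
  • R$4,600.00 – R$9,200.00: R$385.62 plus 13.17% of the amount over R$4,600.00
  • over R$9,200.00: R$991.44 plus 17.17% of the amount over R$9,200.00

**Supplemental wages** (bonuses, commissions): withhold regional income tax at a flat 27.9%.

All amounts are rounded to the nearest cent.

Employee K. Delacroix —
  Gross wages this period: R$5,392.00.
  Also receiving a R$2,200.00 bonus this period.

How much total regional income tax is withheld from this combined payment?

Regional Income Tax: taxable = R$5,392.00
  R$385.62 + 13.17% × (R$5,392.00 − R$4,600.00) = R$385.62 + 13.17% × R$792.00 = R$489.93
Supplemental (27.9% flat on bonus): 27.9% × R$2,200.00 = R$613.80
Total regional income tax: R$489.93 + R$613.80 = R$1,103.73

R$1,103.73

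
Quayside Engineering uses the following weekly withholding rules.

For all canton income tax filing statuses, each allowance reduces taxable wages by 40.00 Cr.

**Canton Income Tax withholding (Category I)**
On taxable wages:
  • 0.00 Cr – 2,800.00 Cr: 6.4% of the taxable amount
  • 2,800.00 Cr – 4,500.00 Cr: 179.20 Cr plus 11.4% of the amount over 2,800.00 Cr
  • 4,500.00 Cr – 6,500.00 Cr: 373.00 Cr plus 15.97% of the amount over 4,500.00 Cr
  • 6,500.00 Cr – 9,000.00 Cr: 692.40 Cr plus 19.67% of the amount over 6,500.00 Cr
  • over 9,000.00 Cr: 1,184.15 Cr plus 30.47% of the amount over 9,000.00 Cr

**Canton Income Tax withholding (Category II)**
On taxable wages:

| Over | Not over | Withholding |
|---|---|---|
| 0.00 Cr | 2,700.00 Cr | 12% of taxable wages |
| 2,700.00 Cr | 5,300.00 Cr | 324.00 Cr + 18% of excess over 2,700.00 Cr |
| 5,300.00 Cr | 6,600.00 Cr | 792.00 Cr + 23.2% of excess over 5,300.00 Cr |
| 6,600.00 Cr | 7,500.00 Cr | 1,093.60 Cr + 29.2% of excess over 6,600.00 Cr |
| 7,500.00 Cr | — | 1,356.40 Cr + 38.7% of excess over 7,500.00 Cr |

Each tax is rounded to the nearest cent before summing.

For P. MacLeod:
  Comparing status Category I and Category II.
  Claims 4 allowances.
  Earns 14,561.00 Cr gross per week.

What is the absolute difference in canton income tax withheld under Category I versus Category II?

Canton Income Tax (Category I): taxable = 14,561.00 Cr − 4×40.00 Cr = 14,401.00 Cr
  1,184.15 Cr + 30.47% × (14,401.00 Cr − 9,000.00 Cr) = 1,184.15 Cr + 30.47% × 5,401.00 Cr = 2,829.83 Cr
Canton Income Tax (Category II): taxable = 14,561.00 Cr − 4×40.00 Cr = 14,401.00 Cr
  1,356.40 Cr + 38.7% × (14,401.00 Cr − 7,500.00 Cr) = 1,356.40 Cr + 38.7% × 6,901.00 Cr = 4,027.09 Cr
Difference: |2,829.83 Cr − 4,027.09 Cr| = 1,197.26 Cr (higher under Category II)

1,197.26 Cr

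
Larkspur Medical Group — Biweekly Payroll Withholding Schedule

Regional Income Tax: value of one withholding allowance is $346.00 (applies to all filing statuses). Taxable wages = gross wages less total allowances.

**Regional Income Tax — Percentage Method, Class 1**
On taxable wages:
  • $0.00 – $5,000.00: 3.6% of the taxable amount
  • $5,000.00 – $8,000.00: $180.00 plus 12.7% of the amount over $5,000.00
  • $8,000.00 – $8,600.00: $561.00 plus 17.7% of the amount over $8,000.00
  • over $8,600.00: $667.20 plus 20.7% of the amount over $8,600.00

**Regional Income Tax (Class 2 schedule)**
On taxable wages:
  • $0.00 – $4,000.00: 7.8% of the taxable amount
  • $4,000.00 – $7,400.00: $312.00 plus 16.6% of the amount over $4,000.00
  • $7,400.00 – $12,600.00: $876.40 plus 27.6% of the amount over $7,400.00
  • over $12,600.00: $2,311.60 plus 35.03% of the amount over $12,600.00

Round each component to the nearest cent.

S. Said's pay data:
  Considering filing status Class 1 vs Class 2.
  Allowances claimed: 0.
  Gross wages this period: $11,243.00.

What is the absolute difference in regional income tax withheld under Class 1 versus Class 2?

$722.77

Regional Income Tax (Class 1): taxable = $11,243.00
  $667.20 + 20.7% × ($11,243.00 − $8,600.00) = $667.20 + 20.7% × $2,643.00 = $1,214.30
Regional Income Tax (Class 2): taxable = $11,243.00
  $876.40 + 27.6% × ($11,243.00 − $7,400.00) = $876.40 + 27.6% × $3,843.00 = $1,937.07
Difference: |$1,214.30 − $1,937.07| = $722.77 (higher under Class 2)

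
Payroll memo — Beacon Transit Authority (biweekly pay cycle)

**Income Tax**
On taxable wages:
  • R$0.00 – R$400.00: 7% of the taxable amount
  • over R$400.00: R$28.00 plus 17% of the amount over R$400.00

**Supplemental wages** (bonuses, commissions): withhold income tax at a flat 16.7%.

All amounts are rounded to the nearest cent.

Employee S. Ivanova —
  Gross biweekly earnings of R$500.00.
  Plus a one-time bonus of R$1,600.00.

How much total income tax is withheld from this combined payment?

Income Tax: taxable = R$500.00
  R$28.00 + 17% × (R$500.00 − R$400.00) = R$28.00 + 17% × R$100.00 = R$45.00
Supplemental (16.7% flat on bonus): 16.7% × R$1,600.00 = R$267.20
Total income tax: R$45.00 + R$267.20 = R$312.20

R$312.20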